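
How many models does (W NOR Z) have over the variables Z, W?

Satisfying assignments: (0,0)
Count: 1 out of 4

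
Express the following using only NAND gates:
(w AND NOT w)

((w NAND (w NAND w)) NAND (w NAND (w NAND w)))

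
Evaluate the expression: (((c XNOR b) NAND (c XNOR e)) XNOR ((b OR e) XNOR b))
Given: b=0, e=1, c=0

Substituting: (((0 XNOR 0) NAND (0 XNOR 1)) XNOR ((0 OR 1) XNOR 0))
= 0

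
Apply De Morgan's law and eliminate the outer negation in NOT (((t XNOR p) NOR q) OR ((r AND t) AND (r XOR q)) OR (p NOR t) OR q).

NOT ((t XNOR p) NOR q) AND NOT ((r AND t) AND (r XOR q)) AND NOT (p NOR t) AND NOT q
De Morgan's: NOT(OR of terms) = AND of negations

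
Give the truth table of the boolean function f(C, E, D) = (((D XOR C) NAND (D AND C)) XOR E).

C | E | D | Output
------------------
0 | 0 | 0 | 1
0 | 0 | 1 | 1
0 | 1 | 0 | 0
0 | 1 | 1 | 0
1 | 0 | 0 | 1
1 | 0 | 1 | 1
1 | 1 | 0 | 0
1 | 1 | 1 | 0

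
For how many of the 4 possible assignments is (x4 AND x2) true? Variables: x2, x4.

Satisfying assignments: (1,1)
Count: 1 out of 4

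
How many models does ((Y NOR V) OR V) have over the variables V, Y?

Satisfying assignments: (0,0), (1,0), (1,1)
Count: 3 out of 4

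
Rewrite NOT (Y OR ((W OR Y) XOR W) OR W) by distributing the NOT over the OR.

NOT Y AND NOT ((W OR Y) XOR W) AND NOT W
De Morgan's: NOT(OR of terms) = AND of negations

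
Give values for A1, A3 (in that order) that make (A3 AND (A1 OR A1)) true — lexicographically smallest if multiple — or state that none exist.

A1=1, A3=1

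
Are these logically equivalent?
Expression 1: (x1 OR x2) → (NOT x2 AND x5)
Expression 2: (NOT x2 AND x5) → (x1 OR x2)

No, Converse is not equivalent to original (counterexample: x1=0, x2=0, x5=1)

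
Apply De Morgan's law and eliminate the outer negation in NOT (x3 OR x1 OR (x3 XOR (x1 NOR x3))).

NOT x3 AND NOT x1 AND NOT (x3 XOR (x1 NOR x3))
De Morgan's: NOT(OR of terms) = AND of negations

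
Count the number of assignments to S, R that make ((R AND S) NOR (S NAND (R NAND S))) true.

Satisfying assignments: (1,0)
Count: 1 out of 4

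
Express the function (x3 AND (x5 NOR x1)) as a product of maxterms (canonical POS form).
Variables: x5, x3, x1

ΠM(0, 1, 3, 4, 5, 6, 7) = (x5 OR x3 OR x1) AND (x5 OR x3 OR NOT x1) AND (x5 OR NOT x3 OR NOT x1) AND (NOT x5 OR x3 OR x1) AND (NOT x5 OR x3 OR NOT x1) AND (NOT x5 OR NOT x3 OR x1) AND (NOT x5 OR NOT x3 OR NOT x1)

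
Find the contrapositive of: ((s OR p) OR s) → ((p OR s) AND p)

Contrapositive: NOT ((p OR s) AND p) → NOT ((s OR p) OR s)
Note: A statement and its contrapositive are logically equivalent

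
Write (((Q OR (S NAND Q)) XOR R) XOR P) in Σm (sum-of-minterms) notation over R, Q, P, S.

Σm(0, 1, 4, 5, 10, 11, 14, 15) = (NOT R AND NOT Q AND NOT P AND NOT S) OR (NOT R AND NOT Q AND NOT P AND S) OR (NOT R AND Q AND NOT P AND NOT S) OR (NOT R AND Q AND NOT P AND S) OR (R AND NOT Q AND P AND NOT S) OR (R AND NOT Q AND P AND S) OR (R AND Q AND P AND NOT S) OR (R AND Q AND P AND S)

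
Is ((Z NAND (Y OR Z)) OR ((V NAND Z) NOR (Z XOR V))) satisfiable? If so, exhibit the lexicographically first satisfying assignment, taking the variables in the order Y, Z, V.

Y=0, Z=0, V=0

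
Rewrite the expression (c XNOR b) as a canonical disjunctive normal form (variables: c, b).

(NOT c AND NOT b) OR (c AND b)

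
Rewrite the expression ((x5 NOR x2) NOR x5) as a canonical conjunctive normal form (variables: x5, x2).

(x5 OR x2) AND (NOT x5 OR x2) AND (NOT x5 OR NOT x2)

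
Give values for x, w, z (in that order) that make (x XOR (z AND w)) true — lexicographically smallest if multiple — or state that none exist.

x=0, w=1, z=1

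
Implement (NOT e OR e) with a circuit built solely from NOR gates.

(((e NOR e) NOR e) NOR ((e NOR e) NOR e))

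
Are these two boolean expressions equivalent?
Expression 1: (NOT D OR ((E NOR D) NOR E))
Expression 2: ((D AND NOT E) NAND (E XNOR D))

No. Counterexample: with D=1, E=1, Expression 1 = 0 but Expression 2 = 1.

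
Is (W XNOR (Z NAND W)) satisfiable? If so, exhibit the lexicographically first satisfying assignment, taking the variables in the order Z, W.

Z=0, W=1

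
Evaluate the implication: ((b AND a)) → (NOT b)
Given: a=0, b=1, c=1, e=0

Antecedent ((b AND a)) = 0; consequent (NOT b) = 0.
0 → 0 = 1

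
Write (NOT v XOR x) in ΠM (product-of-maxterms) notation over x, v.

ΠM(1, 2) = (x OR NOT v) AND (NOT x OR v)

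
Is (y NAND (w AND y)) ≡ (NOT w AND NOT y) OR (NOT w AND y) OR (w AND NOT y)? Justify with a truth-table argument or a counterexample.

Yes, they are equivalent — the two output columns agree on all 4 assignments:
w | y | Expression 1 | Expression 2
-----------------------------------
0 | 0 | 1 | 1
0 | 1 | 1 | 1
1 | 0 | 1 | 1
1 | 1 | 0 | 0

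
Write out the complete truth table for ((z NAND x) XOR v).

x | z | v | Output
------------------
0 | 0 | 0 | 1
0 | 0 | 1 | 0
0 | 1 | 0 | 1
0 | 1 | 1 | 0
1 | 0 | 0 | 1
1 | 0 | 1 | 0
1 | 1 | 0 | 0
1 | 1 | 1 | 1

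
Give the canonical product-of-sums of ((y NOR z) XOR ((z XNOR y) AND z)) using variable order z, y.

ΠM(1, 2) = (z OR NOT y) AND (NOT z OR y)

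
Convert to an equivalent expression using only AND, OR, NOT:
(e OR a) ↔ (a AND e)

((e OR a) AND (a AND e)) OR (NOT (e OR a) AND NOT (a AND e))
(Biconditional = both true or both false)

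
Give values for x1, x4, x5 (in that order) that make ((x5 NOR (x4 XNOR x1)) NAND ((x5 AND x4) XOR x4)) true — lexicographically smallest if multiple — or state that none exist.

x1=0, x4=0, x5=0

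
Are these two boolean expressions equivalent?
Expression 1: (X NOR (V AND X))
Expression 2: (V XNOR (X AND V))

No. Counterexample: with V=0, X=1, Expression 1 = 0 but Expression 2 = 1.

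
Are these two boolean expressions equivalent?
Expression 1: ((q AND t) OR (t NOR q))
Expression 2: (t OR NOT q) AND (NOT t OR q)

Yes, they are equivalent — the two output columns agree on all 4 assignments:
t | q | Expression 1 | Expression 2
-----------------------------------
0 | 0 | 1 | 1
0 | 1 | 0 | 0
1 | 0 | 0 | 0
1 | 1 | 1 | 1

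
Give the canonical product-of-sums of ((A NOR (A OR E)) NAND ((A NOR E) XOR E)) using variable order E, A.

ΠM(0) = (E OR A)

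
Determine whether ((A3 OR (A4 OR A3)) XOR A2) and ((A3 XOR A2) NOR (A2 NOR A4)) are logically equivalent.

No. Counterexample: with A4=0, A3=0, A2=1, Expression 1 = 1 but Expression 2 = 0.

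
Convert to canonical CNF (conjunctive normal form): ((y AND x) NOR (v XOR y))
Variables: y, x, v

(y OR x OR NOT v) AND (y OR NOT x OR NOT v) AND (NOT y OR x OR v) AND (NOT y OR NOT x OR v) AND (NOT y OR NOT x OR NOT v)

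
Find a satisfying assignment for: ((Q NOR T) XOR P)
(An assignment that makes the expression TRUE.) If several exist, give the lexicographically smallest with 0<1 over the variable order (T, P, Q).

T=0, P=0, Q=0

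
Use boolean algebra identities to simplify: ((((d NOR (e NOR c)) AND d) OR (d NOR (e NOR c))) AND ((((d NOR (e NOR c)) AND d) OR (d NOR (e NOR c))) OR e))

By absorption (E AND (E OR v) = E) then absorption (E OR (E AND v) = E):
= (d NOR (e NOR c))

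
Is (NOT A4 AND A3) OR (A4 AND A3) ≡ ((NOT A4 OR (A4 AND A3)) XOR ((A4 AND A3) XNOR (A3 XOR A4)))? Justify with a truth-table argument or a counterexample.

Yes, they are equivalent — the two output columns agree on all 4 assignments:
A4 | A3 | Expression 1 | Expression 2
-------------------------------------
0 | 0 | 0 | 0
0 | 1 | 1 | 1
1 | 0 | 0 | 0
1 | 1 | 1 | 1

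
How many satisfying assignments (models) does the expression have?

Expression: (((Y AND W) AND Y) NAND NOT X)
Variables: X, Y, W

Satisfying assignments: (0,0,0), (0,0,1), (0,1,0), (1,0,0), (1,0,1), (1,1,0), (1,1,1)
Count: 7 out of 8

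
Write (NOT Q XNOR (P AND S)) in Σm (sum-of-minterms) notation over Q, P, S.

Σm(3, 4, 5, 6) = (NOT Q AND P AND S) OR (Q AND NOT P AND NOT S) OR (Q AND NOT P AND S) OR (Q AND P AND NOT S)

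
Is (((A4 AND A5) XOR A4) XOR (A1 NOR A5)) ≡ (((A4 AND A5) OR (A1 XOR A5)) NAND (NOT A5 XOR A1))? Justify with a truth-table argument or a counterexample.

No. Counterexample: with A4=0, A5=0, A1=1, Expression 1 = 0 but Expression 2 = 1.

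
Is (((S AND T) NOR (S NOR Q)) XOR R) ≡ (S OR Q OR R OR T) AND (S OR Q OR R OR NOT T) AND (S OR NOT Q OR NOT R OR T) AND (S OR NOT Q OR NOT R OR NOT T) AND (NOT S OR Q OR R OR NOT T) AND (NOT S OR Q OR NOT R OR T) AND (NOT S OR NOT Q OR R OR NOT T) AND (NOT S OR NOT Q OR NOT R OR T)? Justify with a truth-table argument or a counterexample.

Yes, they are equivalent — the two output columns agree on all 16 assignments:
S | Q | R | T | Expression 1 | Expression 2
-------------------------------------------
0 | 0 | 0 | 0 | 0 | 0
0 | 0 | 0 | 1 | 0 | 0
0 | 0 | 1 | 0 | 1 | 1
0 | 0 | 1 | 1 | 1 | 1
0 | 1 | 0 | 0 | 1 | 1
0 | 1 | 0 | 1 | 1 | 1
0 | 1 | 1 | 0 | 0 | 0
0 | 1 | 1 | 1 | 0 | 0
1 | 0 | 0 | 0 | 1 | 1
1 | 0 | 0 | 1 | 0 | 0
1 | 0 | 1 | 0 | 0 | 0
1 | 0 | 1 | 1 | 1 | 1
1 | 1 | 0 | 0 | 1 | 1
1 | 1 | 0 | 1 | 0 | 0
1 | 1 | 1 | 0 | 0 | 0
1 | 1 | 1 | 1 | 1 | 1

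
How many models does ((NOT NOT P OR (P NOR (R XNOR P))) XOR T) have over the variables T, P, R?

Satisfying assignments: (0,0,1), (0,1,0), (0,1,1), (1,0,0)
Count: 4 out of 8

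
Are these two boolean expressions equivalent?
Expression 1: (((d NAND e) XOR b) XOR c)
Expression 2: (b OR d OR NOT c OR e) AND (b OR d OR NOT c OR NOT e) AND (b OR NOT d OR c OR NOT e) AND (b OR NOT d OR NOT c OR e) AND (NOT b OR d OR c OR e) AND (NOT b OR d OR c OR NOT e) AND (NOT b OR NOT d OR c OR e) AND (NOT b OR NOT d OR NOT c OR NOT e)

Yes, they are equivalent — the two output columns agree on all 16 assignments:
b | d | c | e | Expression 1 | Expression 2
-------------------------------------------
0 | 0 | 0 | 0 | 1 | 1
0 | 0 | 0 | 1 | 1 | 1
0 | 0 | 1 | 0 | 0 | 0
0 | 0 | 1 | 1 | 0 | 0
0 | 1 | 0 | 0 | 1 | 1
0 | 1 | 0 | 1 | 0 | 0
0 | 1 | 1 | 0 | 0 | 0
0 | 1 | 1 | 1 | 1 | 1
1 | 0 | 0 | 0 | 0 | 0
1 | 0 | 0 | 1 | 0 | 0
1 | 0 | 1 | 0 | 1 | 1
1 | 0 | 1 | 1 | 1 | 1
1 | 1 | 0 | 0 | 0 | 0
1 | 1 | 0 | 1 | 1 | 1
1 | 1 | 1 | 0 | 1 | 1
1 | 1 | 1 | 1 | 0 | 0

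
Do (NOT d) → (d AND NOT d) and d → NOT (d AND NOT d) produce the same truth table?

No, Inverse is not equivalent to original (counterexample: d=0, b=0)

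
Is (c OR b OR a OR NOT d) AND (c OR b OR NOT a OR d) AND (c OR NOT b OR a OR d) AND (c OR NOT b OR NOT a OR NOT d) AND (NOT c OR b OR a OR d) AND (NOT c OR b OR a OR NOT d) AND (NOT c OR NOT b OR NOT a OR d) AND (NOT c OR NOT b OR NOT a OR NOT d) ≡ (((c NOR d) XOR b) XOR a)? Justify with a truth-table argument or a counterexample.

Yes, they are equivalent — the two output columns agree on all 16 assignments:
c | b | a | d | Expression 1 | Expression 2
-------------------------------------------
0 | 0 | 0 | 0 | 1 | 1
0 | 0 | 0 | 1 | 0 | 0
0 | 0 | 1 | 0 | 0 | 0
0 | 0 | 1 | 1 | 1 | 1
0 | 1 | 0 | 0 | 0 | 0
0 | 1 | 0 | 1 | 1 | 1
0 | 1 | 1 | 0 | 1 | 1
0 | 1 | 1 | 1 | 0 | 0
1 | 0 | 0 | 0 | 0 | 0
1 | 0 | 0 | 1 | 0 | 0
1 | 0 | 1 | 0 | 1 | 1
1 | 0 | 1 | 1 | 1 | 1
1 | 1 | 0 | 0 | 1 | 1
1 | 1 | 0 | 1 | 1 | 1
1 | 1 | 1 | 0 | 0 | 0
1 | 1 | 1 | 1 | 0 | 0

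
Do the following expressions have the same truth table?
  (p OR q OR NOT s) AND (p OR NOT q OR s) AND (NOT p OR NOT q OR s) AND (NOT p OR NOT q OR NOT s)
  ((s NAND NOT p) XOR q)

Yes, they are equivalent — the two output columns agree on all 8 assignments:
p | q | s | Expression 1 | Expression 2
---------------------------------------
0 | 0 | 0 | 1 | 1
0 | 0 | 1 | 0 | 0
0 | 1 | 0 | 0 | 0
0 | 1 | 1 | 1 | 1
1 | 0 | 0 | 1 | 1
1 | 0 | 1 | 1 | 1
1 | 1 | 0 | 0 | 0
1 | 1 | 1 | 0 | 0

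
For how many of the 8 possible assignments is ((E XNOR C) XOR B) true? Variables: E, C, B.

Satisfying assignments: (0,0,0), (0,1,1), (1,0,1), (1,1,0)
Count: 4 out of 8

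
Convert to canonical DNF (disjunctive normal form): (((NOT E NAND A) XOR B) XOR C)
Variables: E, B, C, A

(NOT E AND NOT B AND NOT C AND NOT A) OR (NOT E AND NOT B AND C AND A) OR (NOT E AND B AND NOT C AND A) OR (NOT E AND B AND C AND NOT A) OR (E AND NOT B AND NOT C AND NOT A) OR (E AND NOT B AND NOT C AND A) OR (E AND B AND C AND NOT A) OR (E AND B AND C AND A)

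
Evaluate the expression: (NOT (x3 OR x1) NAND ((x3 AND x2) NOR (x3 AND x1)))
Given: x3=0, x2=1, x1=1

Substituting: (NOT (0 OR 1) NAND ((0 AND 1) NOR (0 AND 1)))
= 1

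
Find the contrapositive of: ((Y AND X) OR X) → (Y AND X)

Contrapositive: NOT (Y AND X) → NOT ((Y AND X) OR X)
Note: A statement and its contrapositive are logically equivalent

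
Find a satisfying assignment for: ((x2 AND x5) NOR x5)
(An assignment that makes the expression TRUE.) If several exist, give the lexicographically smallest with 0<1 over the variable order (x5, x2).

x5=0, x2=0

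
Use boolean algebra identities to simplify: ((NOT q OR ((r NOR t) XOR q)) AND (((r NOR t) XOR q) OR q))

By distribution ((E OR v) AND (E OR NOT v) = E):
= ((r NOR t) XOR q)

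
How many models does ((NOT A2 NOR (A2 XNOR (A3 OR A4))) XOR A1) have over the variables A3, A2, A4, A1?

Satisfying assignments: (0,0,0,1), (0,0,1,1), (0,1,0,0), (0,1,1,1), (1,0,0,1), (1,0,1,1), (1,1,0,1), (1,1,1,1)
Count: 8 out of 16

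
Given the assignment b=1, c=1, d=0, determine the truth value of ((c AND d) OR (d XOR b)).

Substituting: ((1 AND 0) OR (0 XOR 1))
= 1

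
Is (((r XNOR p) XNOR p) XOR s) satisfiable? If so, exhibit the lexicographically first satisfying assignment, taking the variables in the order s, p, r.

s=0, p=0, r=1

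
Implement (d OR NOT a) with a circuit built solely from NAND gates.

((d NAND d) NAND ((a NAND a) NAND (a NAND a)))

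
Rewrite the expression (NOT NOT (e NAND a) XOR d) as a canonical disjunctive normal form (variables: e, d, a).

(NOT e AND NOT d AND NOT a) OR (NOT e AND NOT d AND a) OR (e AND NOT d AND NOT a) OR (e AND d AND a)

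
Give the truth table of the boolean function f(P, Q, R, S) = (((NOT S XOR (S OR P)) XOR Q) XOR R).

P | Q | R | S | Output
----------------------
0 | 0 | 0 | 0 | 1
0 | 0 | 0 | 1 | 1
0 | 0 | 1 | 0 | 0
0 | 0 | 1 | 1 | 0
0 | 1 | 0 | 0 | 0
0 | 1 | 0 | 1 | 0
0 | 1 | 1 | 0 | 1
0 | 1 | 1 | 1 | 1
1 | 0 | 0 | 0 | 0
1 | 0 | 0 | 1 | 1
1 | 0 | 1 | 0 | 1
1 | 0 | 1 | 1 | 0
1 | 1 | 0 | 0 | 1
1 | 1 | 0 | 1 | 0
1 | 1 | 1 | 0 | 0
1 | 1 | 1 | 1 | 1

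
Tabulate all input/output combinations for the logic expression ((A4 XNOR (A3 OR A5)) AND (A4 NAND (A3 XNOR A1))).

A5 | A3 | A1 | A4 | Output
--------------------------
0 | 0 | 0 | 0 | 1
0 | 0 | 0 | 1 | 0
0 | 0 | 1 | 0 | 1
0 | 0 | 1 | 1 | 0
0 | 1 | 0 | 0 | 0
0 | 1 | 0 | 1 | 1
0 | 1 | 1 | 0 | 0
0 | 1 | 1 | 1 | 0
1 | 0 | 0 | 0 | 0
1 | 0 | 0 | 1 | 0
1 | 0 | 1 | 0 | 0
1 | 0 | 1 | 1 | 1
1 | 1 | 0 | 0 | 0
1 | 1 | 0 | 1 | 1
1 | 1 | 1 | 0 | 0
1 | 1 | 1 | 1 | 0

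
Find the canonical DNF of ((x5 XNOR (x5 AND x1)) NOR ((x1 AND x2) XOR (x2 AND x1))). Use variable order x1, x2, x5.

(NOT x1 AND NOT x2 AND x5) OR (NOT x1 AND x2 AND x5)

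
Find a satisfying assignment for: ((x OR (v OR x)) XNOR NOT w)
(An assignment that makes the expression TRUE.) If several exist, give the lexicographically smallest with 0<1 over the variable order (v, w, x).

v=0, w=0, x=1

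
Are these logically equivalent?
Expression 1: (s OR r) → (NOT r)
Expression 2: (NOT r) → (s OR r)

No, Converse is not equivalent to original (counterexample: s=0, r=0)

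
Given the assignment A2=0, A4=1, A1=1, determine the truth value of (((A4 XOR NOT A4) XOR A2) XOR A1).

Substituting: (((1 XOR NOT 1) XOR 0) XOR 1)
= 0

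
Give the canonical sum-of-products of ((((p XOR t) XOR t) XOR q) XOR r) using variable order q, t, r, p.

Σm(1, 2, 5, 6, 8, 11, 12, 15) = (NOT q AND NOT t AND NOT r AND p) OR (NOT q AND NOT t AND r AND NOT p) OR (NOT q AND t AND NOT r AND p) OR (NOT q AND t AND r AND NOT p) OR (q AND NOT t AND NOT r AND NOT p) OR (q AND NOT t AND r AND p) OR (q AND t AND NOT r AND NOT p) OR (q AND t AND r AND p)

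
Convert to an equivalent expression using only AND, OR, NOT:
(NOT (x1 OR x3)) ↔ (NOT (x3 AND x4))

((NOT (x1 OR x3)) AND (NOT (x3 AND x4))) OR ((x1 OR x3) AND (x3 AND x4))
(Biconditional = both true or both false)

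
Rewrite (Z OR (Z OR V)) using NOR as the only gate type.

((Z NOR ((Z NOR V) NOR (Z NOR V))) NOR (Z NOR ((Z NOR V) NOR (Z NOR V))))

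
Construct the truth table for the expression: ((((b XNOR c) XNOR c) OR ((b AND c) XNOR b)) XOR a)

b | a | c | Output
------------------
0 | 0 | 0 | 1
0 | 0 | 1 | 1
0 | 1 | 0 | 0
0 | 1 | 1 | 0
1 | 0 | 0 | 1
1 | 0 | 1 | 1
1 | 1 | 0 | 0
1 | 1 | 1 | 0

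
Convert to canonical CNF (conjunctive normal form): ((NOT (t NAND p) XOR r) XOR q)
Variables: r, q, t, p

(r OR q OR t OR p) AND (r OR q OR t OR NOT p) AND (r OR q OR NOT t OR p) AND (r OR NOT q OR NOT t OR NOT p) AND (NOT r OR q OR NOT t OR NOT p) AND (NOT r OR NOT q OR t OR p) AND (NOT r OR NOT q OR t OR NOT p) AND (NOT r OR NOT q OR NOT t OR p)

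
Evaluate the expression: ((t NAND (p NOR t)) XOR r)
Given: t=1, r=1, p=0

Substituting: ((1 NAND (0 NOR 1)) XOR 1)
= 0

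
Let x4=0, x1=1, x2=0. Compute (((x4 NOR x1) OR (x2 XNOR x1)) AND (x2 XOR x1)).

Substituting: (((0 NOR 1) OR (0 XNOR 1)) AND (0 XOR 1))
= 0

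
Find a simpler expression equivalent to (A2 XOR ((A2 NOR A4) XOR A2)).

By XOR self-cancellation ((E XOR v) XOR v = E):
= (A2 NOR A4)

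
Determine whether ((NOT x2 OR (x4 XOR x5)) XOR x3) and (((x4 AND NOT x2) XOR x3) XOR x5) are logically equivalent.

No. Counterexample: with x3=0, x5=0, x2=0, x4=0, Expression 1 = 1 but Expression 2 = 0.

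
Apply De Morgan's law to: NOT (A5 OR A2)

NOT A5 AND NOT A2
De Morgan's: NOT(OR of terms) = AND of negations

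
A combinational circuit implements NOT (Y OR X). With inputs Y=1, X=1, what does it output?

Substituting: NOT (1 OR 1)
= 0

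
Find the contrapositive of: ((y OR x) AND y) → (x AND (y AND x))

Contrapositive: NOT (x AND (y AND x)) → NOT ((y OR x) AND y)
Note: A statement and its contrapositive are logically equivalent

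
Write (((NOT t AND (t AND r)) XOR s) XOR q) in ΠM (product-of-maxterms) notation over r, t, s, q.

ΠM(0, 3, 4, 7, 8, 11, 12, 15) = (r OR t OR s OR q) AND (r OR t OR NOT s OR NOT q) AND (r OR NOT t OR s OR q) AND (r OR NOT t OR NOT s OR NOT q) AND (NOT r OR t OR s OR q) AND (NOT r OR t OR NOT s OR NOT q) AND (NOT r OR NOT t OR s OR q) AND (NOT r OR NOT t OR NOT s OR NOT q)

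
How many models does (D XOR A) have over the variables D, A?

Satisfying assignments: (0,1), (1,0)
Count: 2 out of 4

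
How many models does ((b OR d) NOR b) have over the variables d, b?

Satisfying assignments: (0,0)
Count: 1 out of 4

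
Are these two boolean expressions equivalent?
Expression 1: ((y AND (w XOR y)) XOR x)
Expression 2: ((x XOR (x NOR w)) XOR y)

No. Counterexample: with w=0, y=0, x=0, Expression 1 = 0 but Expression 2 = 1.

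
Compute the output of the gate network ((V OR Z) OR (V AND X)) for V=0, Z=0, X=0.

Substituting: ((0 OR 0) OR (0 AND 0))
= 0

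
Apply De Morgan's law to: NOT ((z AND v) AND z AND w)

NOT (z AND v) OR NOT z OR NOT w
De Morgan's: NOT(AND of terms) = OR of negations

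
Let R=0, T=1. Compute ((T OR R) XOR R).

Substituting: ((1 OR 0) XOR 0)
= 1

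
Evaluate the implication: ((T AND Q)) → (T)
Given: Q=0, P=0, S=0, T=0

Antecedent ((T AND Q)) = 0; consequent (T) = 0.
0 → 0 = 1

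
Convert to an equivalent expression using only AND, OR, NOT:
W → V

NOT W OR V
(Implication elimination: A → B = NOT A OR B)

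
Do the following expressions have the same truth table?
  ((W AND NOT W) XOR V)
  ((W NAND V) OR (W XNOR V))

No. Counterexample: with V=0, W=0, Expression 1 = 0 but Expression 2 = 1.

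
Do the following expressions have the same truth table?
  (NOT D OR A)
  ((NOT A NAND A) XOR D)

No. Counterexample: with D=1, A=1, Expression 1 = 1 but Expression 2 = 0.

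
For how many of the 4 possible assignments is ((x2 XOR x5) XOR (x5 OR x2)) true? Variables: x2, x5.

Satisfying assignments: (1,1)
Count: 1 out of 4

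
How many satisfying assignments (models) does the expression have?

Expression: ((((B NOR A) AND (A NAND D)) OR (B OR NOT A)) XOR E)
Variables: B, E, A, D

Satisfying assignments: (0,0,0,0), (0,0,0,1), (0,1,1,0), (0,1,1,1), (1,0,0,0), (1,0,0,1), (1,0,1,0), (1,0,1,1)
Count: 8 out of 16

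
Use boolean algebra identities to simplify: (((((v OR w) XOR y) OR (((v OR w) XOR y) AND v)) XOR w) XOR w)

By XOR self-cancellation ((E XOR v) XOR v = E) then absorption (E OR (E AND v) = E):
= ((v OR w) XOR y)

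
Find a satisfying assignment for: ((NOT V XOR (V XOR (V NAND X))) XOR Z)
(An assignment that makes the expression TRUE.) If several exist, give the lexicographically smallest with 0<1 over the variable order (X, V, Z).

X=0, V=0, Z=1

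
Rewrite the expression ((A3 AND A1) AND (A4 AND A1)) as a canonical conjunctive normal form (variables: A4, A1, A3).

(A4 OR A1 OR A3) AND (A4 OR A1 OR NOT A3) AND (A4 OR NOT A1 OR A3) AND (A4 OR NOT A1 OR NOT A3) AND (NOT A4 OR A1 OR A3) AND (NOT A4 OR A1 OR NOT A3) AND (NOT A4 OR NOT A1 OR A3)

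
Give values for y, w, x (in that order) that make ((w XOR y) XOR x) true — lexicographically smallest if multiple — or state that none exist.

y=0, w=0, x=1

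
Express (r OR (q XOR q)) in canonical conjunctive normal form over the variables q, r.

(q OR r) AND (NOT q OR r)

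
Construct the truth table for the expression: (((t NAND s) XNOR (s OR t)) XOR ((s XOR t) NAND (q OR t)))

q | s | t | Output
------------------
0 | 0 | 0 | 1
0 | 0 | 1 | 1
0 | 1 | 0 | 0
0 | 1 | 1 | 1
1 | 0 | 0 | 1
1 | 0 | 1 | 1
1 | 1 | 0 | 1
1 | 1 | 1 | 1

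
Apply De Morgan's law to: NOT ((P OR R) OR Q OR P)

NOT (P OR R) AND NOT Q AND NOT P
De Morgan's: NOT(OR of terms) = AND of negations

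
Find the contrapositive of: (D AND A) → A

Contrapositive: NOT A → NOT (D AND A)
Note: A statement and its contrapositive are logically equivalent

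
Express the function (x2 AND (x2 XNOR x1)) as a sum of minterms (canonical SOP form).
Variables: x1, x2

Σm(3) = (x1 AND x2)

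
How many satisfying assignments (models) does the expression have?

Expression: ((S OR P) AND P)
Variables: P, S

Satisfying assignments: (1,0), (1,1)
Count: 2 out of 4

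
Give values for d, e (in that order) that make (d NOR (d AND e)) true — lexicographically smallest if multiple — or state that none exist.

d=0, e=0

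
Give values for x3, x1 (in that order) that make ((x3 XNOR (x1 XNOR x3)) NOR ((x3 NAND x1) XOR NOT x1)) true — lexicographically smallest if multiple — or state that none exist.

x3=0, x1=0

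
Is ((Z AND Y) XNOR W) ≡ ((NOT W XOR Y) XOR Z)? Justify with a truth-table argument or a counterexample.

No. Counterexample: with W=0, Y=0, Z=1, Expression 1 = 1 but Expression 2 = 0.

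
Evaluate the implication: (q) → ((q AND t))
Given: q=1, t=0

Antecedent (q) = 1; consequent ((q AND t)) = 0.
1 → 0 = 0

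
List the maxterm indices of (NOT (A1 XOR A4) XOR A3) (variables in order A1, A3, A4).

ΠM(1, 2, 4, 7) = (A1 OR A3 OR NOT A4) AND (A1 OR NOT A3 OR A4) AND (NOT A1 OR A3 OR A4) AND (NOT A1 OR NOT A3 OR NOT A4)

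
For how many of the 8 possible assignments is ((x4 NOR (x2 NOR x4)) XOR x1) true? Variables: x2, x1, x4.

Satisfying assignments: (0,1,0), (0,1,1), (1,0,0), (1,1,1)
Count: 4 out of 8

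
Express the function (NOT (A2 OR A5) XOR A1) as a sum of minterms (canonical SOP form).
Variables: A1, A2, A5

Σm(0, 5, 6, 7) = (NOT A1 AND NOT A2 AND NOT A5) OR (A1 AND NOT A2 AND A5) OR (A1 AND A2 AND NOT A5) OR (A1 AND A2 AND A5)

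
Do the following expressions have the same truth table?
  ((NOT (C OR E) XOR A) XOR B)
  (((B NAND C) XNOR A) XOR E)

No. Counterexample: with A=0, E=0, B=0, C=0, Expression 1 = 1 but Expression 2 = 0.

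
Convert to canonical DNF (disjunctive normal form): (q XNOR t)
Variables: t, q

(NOT t AND NOT q) OR (t AND q)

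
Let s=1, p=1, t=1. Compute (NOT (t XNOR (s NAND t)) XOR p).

Substituting: (NOT (1 XNOR (1 NAND 1)) XOR 1)
= 0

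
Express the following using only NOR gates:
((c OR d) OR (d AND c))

((((c NOR d) NOR (c NOR d)) NOR ((d NOR d) NOR (c NOR c))) NOR (((c NOR d) NOR (c NOR d)) NOR ((d NOR d) NOR (c NOR c))))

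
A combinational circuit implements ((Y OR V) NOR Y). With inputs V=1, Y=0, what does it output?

Substituting: ((0 OR 1) NOR 0)
= 0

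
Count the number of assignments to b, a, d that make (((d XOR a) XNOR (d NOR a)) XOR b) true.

Satisfying assignments: (0,1,1), (1,0,0), (1,0,1), (1,1,0)
Count: 4 out of 8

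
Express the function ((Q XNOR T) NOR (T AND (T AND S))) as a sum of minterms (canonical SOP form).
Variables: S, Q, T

Σm(1, 2, 6) = (NOT S AND NOT Q AND T) OR (NOT S AND Q AND NOT T) OR (S AND Q AND NOT T)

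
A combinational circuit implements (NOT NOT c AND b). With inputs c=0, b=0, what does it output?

Substituting: (NOT NOT 0 AND 0)
= 0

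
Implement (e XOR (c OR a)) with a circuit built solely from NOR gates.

((((e NOR ((c NOR a) NOR (c NOR a))) NOR (e NOR ((c NOR a) NOR (c NOR a)))) NOR ((e NOR ((c NOR a) NOR (c NOR a))) NOR (e NOR ((c NOR a) NOR (c NOR a))))) NOR ((((e NOR e) NOR (((c NOR a) NOR (c NOR a)) NOR ((c NOR a) NOR (c NOR a)))) NOR ((e NOR e) NOR (((c NOR a) NOR (c NOR a)) NOR ((c NOR a) NOR (c NOR a))))) NOR (((e NOR e) NOR (((c NOR a) NOR (c NOR a)) NOR ((c NOR a) NOR (c NOR a)))) NOR ((e NOR e) NOR (((c NOR a) NOR (c NOR a)) NOR ((c NOR a) NOR (c NOR a)))))))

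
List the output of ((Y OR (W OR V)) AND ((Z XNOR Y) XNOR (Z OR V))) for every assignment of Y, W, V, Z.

Y | W | V | Z | Output
----------------------
0 | 0 | 0 | 0 | 0
0 | 0 | 0 | 1 | 0
0 | 0 | 1 | 0 | 1
0 | 0 | 1 | 1 | 0
0 | 1 | 0 | 0 | 0
0 | 1 | 0 | 1 | 0
0 | 1 | 1 | 0 | 1
0 | 1 | 1 | 1 | 0
1 | 0 | 0 | 0 | 1
1 | 0 | 0 | 1 | 1
1 | 0 | 1 | 0 | 0
1 | 0 | 1 | 1 | 1
1 | 1 | 0 | 0 | 1
1 | 1 | 0 | 1 | 1
1 | 1 | 1 | 0 | 0
1 | 1 | 1 | 1 | 1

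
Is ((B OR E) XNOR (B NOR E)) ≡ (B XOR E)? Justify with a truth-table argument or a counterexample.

No. Counterexample: with E=0, B=1, Expression 1 = 0 but Expression 2 = 1.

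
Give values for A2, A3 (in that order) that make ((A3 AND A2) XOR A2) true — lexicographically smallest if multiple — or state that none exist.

A2=1, A3=0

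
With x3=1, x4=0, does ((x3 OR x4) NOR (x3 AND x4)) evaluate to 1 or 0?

Substituting: ((1 OR 0) NOR (1 AND 0))
= 0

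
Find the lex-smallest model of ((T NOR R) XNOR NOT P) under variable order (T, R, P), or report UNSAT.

T=0, R=0, P=0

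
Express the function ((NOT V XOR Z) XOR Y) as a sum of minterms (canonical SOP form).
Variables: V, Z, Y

Σm(0, 3, 5, 6) = (NOT V AND NOT Z AND NOT Y) OR (NOT V AND Z AND Y) OR (V AND NOT Z AND Y) OR (V AND Z AND NOT Y)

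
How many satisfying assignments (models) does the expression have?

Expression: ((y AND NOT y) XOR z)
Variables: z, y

Satisfying assignments: (1,0), (1,1)
Count: 2 out of 4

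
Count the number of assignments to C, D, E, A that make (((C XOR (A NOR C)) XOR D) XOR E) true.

Satisfying assignments: (0,0,0,0), (0,0,1,1), (0,1,0,1), (0,1,1,0), (1,0,0,0), (1,0,0,1), (1,1,1,0), (1,1,1,1)
Count: 8 out of 16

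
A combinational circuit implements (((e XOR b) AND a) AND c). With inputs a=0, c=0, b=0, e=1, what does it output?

Substituting: (((1 XOR 0) AND 0) AND 0)
= 0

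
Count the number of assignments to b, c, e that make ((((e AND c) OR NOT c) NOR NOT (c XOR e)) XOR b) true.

Satisfying assignments: (0,1,0), (1,0,0), (1,0,1), (1,1,1)
Count: 4 out of 8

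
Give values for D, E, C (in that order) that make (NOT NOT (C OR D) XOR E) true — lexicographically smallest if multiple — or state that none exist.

D=0, E=0, C=1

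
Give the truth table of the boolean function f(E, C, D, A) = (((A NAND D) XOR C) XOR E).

E | C | D | A | Output
----------------------
0 | 0 | 0 | 0 | 1
0 | 0 | 0 | 1 | 1
0 | 0 | 1 | 0 | 1
0 | 0 | 1 | 1 | 0
0 | 1 | 0 | 0 | 0
0 | 1 | 0 | 1 | 0
0 | 1 | 1 | 0 | 0
0 | 1 | 1 | 1 | 1
1 | 0 | 0 | 0 | 0
1 | 0 | 0 | 1 | 0
1 | 0 | 1 | 0 | 0
1 | 0 | 1 | 1 | 1
1 | 1 | 0 | 0 | 1
1 | 1 | 0 | 1 | 1
1 | 1 | 1 | 0 | 1
1 | 1 | 1 | 1 | 0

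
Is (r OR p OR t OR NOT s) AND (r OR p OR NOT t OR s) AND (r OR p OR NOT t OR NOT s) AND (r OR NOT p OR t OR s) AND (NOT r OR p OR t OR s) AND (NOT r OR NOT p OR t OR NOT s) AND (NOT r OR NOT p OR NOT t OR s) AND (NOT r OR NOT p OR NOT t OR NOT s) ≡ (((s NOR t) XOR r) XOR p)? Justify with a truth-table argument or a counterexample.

Yes, they are equivalent — the two output columns agree on all 16 assignments:
r | p | t | s | Expression 1 | Expression 2
-------------------------------------------
0 | 0 | 0 | 0 | 1 | 1
0 | 0 | 0 | 1 | 0 | 0
0 | 0 | 1 | 0 | 0 | 0
0 | 0 | 1 | 1 | 0 | 0
0 | 1 | 0 | 0 | 0 | 0
0 | 1 | 0 | 1 | 1 | 1
0 | 1 | 1 | 0 | 1 | 1
0 | 1 | 1 | 1 | 1 | 1
1 | 0 | 0 | 0 | 0 | 0
1 | 0 | 0 | 1 | 1 | 1
1 | 0 | 1 | 0 | 1 | 1
1 | 0 | 1 | 1 | 1 | 1
1 | 1 | 0 | 0 | 1 | 1
1 | 1 | 0 | 1 | 0 | 0
1 | 1 | 1 | 0 | 0 | 0
1 | 1 | 1 | 1 | 0 | 0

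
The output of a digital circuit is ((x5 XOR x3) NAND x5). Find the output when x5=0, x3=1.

Substituting: ((0 XOR 1) NAND 0)
= 1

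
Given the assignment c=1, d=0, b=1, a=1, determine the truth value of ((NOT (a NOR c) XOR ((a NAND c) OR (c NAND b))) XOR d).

Substituting: ((NOT (1 NOR 1) XOR ((1 NAND 1) OR (1 NAND 1))) XOR 0)
= 1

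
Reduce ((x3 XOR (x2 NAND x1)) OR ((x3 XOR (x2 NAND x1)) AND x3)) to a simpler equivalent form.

By absorption (E OR (E AND v) = E):
= (x3 XOR (x2 NAND x1))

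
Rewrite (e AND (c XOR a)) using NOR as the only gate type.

((e NOR e) NOR (((((c NOR a) NOR (c NOR a)) NOR ((c NOR a) NOR (c NOR a))) NOR ((((c NOR c) NOR (a NOR a)) NOR ((c NOR c) NOR (a NOR a))) NOR (((c NOR c) NOR (a NOR a)) NOR ((c NOR c) NOR (a NOR a))))) NOR ((((c NOR a) NOR (c NOR a)) NOR ((c NOR a) NOR (c NOR a))) NOR ((((c NOR c) NOR (a NOR a)) NOR ((c NOR c) NOR (a NOR a))) NOR (((c NOR c) NOR (a NOR a)) NOR ((c NOR c) NOR (a NOR a)))))))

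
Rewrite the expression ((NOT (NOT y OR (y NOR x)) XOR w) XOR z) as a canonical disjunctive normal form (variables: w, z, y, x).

(NOT w AND NOT z AND y AND NOT x) OR (NOT w AND NOT z AND y AND x) OR (NOT w AND z AND NOT y AND NOT x) OR (NOT w AND z AND NOT y AND x) OR (w AND NOT z AND NOT y AND NOT x) OR (w AND NOT z AND NOT y AND x) OR (w AND z AND y AND NOT x) OR (w AND z AND y AND x)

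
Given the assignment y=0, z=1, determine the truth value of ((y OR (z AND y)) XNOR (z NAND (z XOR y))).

Substituting: ((0 OR (1 AND 0)) XNOR (1 NAND (1 XOR 0)))
= 1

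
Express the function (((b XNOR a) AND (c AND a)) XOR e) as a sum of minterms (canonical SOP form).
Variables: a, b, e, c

Σm(2, 3, 6, 7, 10, 11, 13, 14) = (NOT a AND NOT b AND e AND NOT c) OR (NOT a AND NOT b AND e AND c) OR (NOT a AND b AND e AND NOT c) OR (NOT a AND b AND e AND c) OR (a AND NOT b AND e AND NOT c) OR (a AND NOT b AND e AND c) OR (a AND b AND NOT e AND c) OR (a AND b AND e AND NOT c)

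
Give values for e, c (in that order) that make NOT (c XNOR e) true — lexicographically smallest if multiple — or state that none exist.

e=0, c=1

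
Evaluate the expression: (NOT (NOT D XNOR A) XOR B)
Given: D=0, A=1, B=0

Substituting: (NOT (NOT 0 XNOR 1) XOR 0)
= 0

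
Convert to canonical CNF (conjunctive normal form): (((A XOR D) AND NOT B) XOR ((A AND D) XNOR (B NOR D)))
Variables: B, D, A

(B OR D OR A) AND (B OR NOT D OR A) AND (B OR NOT D OR NOT A) AND (NOT B OR NOT D OR NOT A)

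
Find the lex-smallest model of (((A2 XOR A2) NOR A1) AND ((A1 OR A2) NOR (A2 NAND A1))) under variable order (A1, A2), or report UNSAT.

UNSATISFIABLE - no assignment makes this expression true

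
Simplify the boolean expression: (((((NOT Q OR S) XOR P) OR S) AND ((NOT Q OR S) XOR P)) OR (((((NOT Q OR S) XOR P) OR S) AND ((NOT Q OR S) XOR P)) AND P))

By absorption (E OR (E AND v) = E) then absorption (E AND (E OR v) = E):
= ((NOT Q OR S) XOR P)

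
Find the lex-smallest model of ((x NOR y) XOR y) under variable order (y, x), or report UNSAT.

y=0, x=0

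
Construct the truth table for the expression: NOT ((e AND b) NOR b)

b | e | Output
--------------
0 | 0 | 0
0 | 1 | 0
1 | 0 | 1
1 | 1 | 1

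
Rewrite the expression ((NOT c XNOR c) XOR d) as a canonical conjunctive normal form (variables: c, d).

(c OR d) AND (NOT c OR d)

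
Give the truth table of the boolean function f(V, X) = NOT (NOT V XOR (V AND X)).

V | X | Output
--------------
0 | 0 | 0
0 | 1 | 0
1 | 0 | 1
1 | 1 | 0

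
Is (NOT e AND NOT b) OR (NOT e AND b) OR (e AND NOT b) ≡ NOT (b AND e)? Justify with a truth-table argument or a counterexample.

Yes, they are equivalent — the two output columns agree on all 4 assignments:
e | b | Expression 1 | Expression 2
-----------------------------------
0 | 0 | 1 | 1
0 | 1 | 1 | 1
1 | 0 | 1 | 1
1 | 1 | 0 | 0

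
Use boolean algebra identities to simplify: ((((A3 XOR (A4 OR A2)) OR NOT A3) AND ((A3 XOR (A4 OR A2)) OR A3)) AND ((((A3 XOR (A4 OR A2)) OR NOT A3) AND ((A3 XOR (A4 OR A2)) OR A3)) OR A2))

By absorption (E AND (E OR v) = E) then distribution ((E OR v) AND (E OR NOT v) = E):
= (A3 XOR (A4 OR A2))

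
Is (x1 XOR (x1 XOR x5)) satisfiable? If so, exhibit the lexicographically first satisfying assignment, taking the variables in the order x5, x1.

x5=1, x1=0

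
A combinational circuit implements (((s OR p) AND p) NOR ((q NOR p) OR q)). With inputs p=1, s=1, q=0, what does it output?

Substituting: (((1 OR 1) AND 1) NOR ((0 NOR 1) OR 0))
= 0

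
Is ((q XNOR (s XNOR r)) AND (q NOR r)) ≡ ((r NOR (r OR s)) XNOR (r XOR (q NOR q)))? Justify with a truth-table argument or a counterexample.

No. Counterexample: with q=0, s=0, r=0, Expression 1 = 0 but Expression 2 = 1.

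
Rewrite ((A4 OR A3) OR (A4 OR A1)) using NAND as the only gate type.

((((A4 NAND A4) NAND (A3 NAND A3)) NAND ((A4 NAND A4) NAND (A3 NAND A3))) NAND (((A4 NAND A4) NAND (A1 NAND A1)) NAND ((A4 NAND A4) NAND (A1 NAND A1))))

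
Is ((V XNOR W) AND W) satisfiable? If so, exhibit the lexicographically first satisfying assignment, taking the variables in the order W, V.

W=1, V=1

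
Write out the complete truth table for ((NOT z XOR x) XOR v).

z | x | v | Output
------------------
0 | 0 | 0 | 1
0 | 0 | 1 | 0
0 | 1 | 0 | 0
0 | 1 | 1 | 1
1 | 0 | 0 | 0
1 | 0 | 1 | 1
1 | 1 | 0 | 1
1 | 1 | 1 | 0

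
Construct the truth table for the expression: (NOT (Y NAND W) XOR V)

V | Y | W | Output
------------------
0 | 0 | 0 | 0
0 | 0 | 1 | 0
0 | 1 | 0 | 0
0 | 1 | 1 | 1
1 | 0 | 0 | 1
1 | 0 | 1 | 1
1 | 1 | 0 | 1
1 | 1 | 1 | 0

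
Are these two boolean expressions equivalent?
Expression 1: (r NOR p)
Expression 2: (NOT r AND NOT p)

Yes, they are equivalent — the two output columns agree on all 4 assignments:
r | p | Expression 1 | Expression 2
-----------------------------------
0 | 0 | 1 | 1
0 | 1 | 0 | 0
1 | 0 | 0 | 0
1 | 1 | 0 | 0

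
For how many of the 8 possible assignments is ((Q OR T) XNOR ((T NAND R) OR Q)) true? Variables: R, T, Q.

Satisfying assignments: (0,0,1), (0,1,0), (0,1,1), (1,0,1), (1,1,1)
Count: 5 out of 8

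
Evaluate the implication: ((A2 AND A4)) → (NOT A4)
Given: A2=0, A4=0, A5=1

Antecedent ((A2 AND A4)) = 0; consequent (NOT A4) = 1.
0 → 1 = 1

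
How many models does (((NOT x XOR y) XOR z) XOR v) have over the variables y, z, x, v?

Satisfying assignments: (0,0,0,0), (0,0,1,1), (0,1,0,1), (0,1,1,0), (1,0,0,1), (1,0,1,0), (1,1,0,0), (1,1,1,1)
Count: 8 out of 16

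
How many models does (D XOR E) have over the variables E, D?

Satisfying assignments: (0,1), (1,0)
Count: 2 out of 4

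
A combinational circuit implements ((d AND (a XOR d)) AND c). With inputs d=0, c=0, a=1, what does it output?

Substituting: ((0 AND (1 XOR 0)) AND 0)
= 0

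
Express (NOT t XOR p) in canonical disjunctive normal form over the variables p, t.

(NOT p AND NOT t) OR (p AND t)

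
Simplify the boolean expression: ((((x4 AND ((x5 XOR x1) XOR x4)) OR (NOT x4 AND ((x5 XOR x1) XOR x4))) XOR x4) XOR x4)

By XOR self-cancellation ((E XOR v) XOR v = E) then distribution ((E AND v) OR (E AND NOT v) = E):
= ((x5 XOR x1) XOR x4)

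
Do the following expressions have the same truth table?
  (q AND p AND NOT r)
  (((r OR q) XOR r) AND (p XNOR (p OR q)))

Yes, they are equivalent — the two output columns agree on all 8 assignments:
q | p | r | Expression 1 | Expression 2
---------------------------------------
0 | 0 | 0 | 0 | 0
0 | 0 | 1 | 0 | 0
0 | 1 | 0 | 0 | 0
0 | 1 | 1 | 0 | 0
1 | 0 | 0 | 0 | 0
1 | 0 | 1 | 0 | 0
1 | 1 | 0 | 1 | 1
1 | 1 | 1 | 0 | 0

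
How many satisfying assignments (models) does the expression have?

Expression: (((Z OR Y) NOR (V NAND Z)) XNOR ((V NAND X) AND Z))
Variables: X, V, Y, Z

Satisfying assignments: (0,0,0,0), (0,0,1,0), (0,1,0,0), (0,1,1,0), (1,0,0,0), (1,0,1,0), (1,1,0,0), (1,1,0,1), (1,1,1,0), (1,1,1,1)
Count: 10 out of 16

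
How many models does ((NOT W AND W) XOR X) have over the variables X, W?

Satisfying assignments: (1,0), (1,1)
Count: 2 out of 4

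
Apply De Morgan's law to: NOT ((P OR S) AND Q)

NOT (P OR S) OR NOT Q
De Morgan's: NOT(AND of terms) = OR of negations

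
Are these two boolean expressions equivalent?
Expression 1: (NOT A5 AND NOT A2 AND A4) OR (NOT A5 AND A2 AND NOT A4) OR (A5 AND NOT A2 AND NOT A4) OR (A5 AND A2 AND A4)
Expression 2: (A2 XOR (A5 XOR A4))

Yes, they are equivalent — the two output columns agree on all 8 assignments:
A5 | A2 | A4 | Expression 1 | Expression 2
------------------------------------------
0 | 0 | 0 | 0 | 0
0 | 0 | 1 | 1 | 1
0 | 1 | 0 | 1 | 1
0 | 1 | 1 | 0 | 0
1 | 0 | 0 | 1 | 1
1 | 0 | 1 | 0 | 0
1 | 1 | 0 | 0 | 0
1 | 1 | 1 | 1 | 1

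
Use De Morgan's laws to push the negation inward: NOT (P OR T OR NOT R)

NOT P AND NOT T AND R
De Morgan's: NOT(OR of terms) = AND of negations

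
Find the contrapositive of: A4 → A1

Contrapositive: NOT A1 → NOT A4
Note: A statement and its contrapositive are logically equivalent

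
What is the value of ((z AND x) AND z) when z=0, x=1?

Substituting: ((0 AND 1) AND 0)
= 0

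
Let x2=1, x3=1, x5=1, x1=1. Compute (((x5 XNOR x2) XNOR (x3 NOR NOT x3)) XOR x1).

Substituting: (((1 XNOR 1) XNOR (1 NOR NOT 1)) XOR 1)
= 1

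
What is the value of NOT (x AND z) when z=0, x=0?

Substituting: NOT (0 AND 0)
= 1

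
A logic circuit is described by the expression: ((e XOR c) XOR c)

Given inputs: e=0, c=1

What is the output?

Substituting: ((0 XOR 1) XOR 1)
= 0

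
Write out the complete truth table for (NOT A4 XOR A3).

A3 | A4 | Output
----------------
0 | 0 | 1
0 | 1 | 0
1 | 0 | 0
1 | 1 | 1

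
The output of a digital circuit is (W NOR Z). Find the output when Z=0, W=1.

Substituting: (1 NOR 0)
= 0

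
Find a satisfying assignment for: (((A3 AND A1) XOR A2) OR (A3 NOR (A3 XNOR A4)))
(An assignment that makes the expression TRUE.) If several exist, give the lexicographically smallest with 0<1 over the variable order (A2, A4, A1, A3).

A2=0, A4=0, A1=1, A3=1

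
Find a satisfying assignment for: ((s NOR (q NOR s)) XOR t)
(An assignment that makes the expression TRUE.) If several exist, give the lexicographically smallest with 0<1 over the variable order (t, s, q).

t=0, s=0, q=1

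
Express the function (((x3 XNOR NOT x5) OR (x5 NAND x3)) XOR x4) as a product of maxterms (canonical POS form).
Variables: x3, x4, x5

ΠM(2, 3, 5, 6) = (x3 OR NOT x4 OR x5) AND (x3 OR NOT x4 OR NOT x5) AND (NOT x3 OR x4 OR NOT x5) AND (NOT x3 OR NOT x4 OR x5)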